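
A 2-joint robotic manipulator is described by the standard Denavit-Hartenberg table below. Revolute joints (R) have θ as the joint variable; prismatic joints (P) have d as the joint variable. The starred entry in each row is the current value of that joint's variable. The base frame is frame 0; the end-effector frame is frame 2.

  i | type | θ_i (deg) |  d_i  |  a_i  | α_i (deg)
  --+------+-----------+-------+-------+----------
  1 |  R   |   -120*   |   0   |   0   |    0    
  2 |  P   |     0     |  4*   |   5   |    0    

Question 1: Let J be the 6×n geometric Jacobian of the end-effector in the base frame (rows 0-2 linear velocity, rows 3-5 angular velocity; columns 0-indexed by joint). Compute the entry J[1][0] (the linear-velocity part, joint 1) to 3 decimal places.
axis z_0 = ẑ; lever o_n−o_0 = (-2.5000,-4.3301,4.0000)
cross product → J_v[:, 0] = (4.3301,-2.5000,0.0000)
J_ω[:, 0] = z_0
entry J[1][0] = -2.5000

-2.500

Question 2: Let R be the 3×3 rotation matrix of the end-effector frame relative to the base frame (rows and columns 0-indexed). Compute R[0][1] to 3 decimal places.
0.866

End-effector y-axis (col 1 of R) = (0.8660,-0.5000,0.0000)
R[0][1] = 0.8660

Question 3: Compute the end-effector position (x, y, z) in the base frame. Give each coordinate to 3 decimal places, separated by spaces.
-2.500 -4.330 4.000

after link 1: o_1 = (0.0000, 0.0000, 0.0000)
after link 2: o_2 = (-2.5000, -4.3301, 4.0000)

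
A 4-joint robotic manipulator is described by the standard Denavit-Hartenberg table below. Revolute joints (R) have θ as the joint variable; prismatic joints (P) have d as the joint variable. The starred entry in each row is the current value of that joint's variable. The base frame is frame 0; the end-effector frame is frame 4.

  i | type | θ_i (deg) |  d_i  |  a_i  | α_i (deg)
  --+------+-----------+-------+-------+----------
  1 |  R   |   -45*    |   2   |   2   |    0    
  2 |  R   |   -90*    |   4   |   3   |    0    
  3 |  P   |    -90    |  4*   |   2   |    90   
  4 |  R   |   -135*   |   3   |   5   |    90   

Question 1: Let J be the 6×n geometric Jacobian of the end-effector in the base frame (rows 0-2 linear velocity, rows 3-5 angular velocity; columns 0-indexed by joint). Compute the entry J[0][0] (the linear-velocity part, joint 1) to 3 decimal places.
axis z_0 = ẑ; lever o_n−o_0 = (2.5000,-2.5000,6.4645)
cross product → J_v[:, 0] = (2.5000,2.5000,-0.0000)
J_ω[:, 0] = z_0
entry J[0][0] = 2.5000

2.500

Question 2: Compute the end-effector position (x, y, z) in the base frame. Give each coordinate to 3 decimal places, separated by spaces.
after link 1: o_1 = (1.4142, -1.4142, 2.0000)
after link 2: o_2 = (-0.7071, -3.5355, 6.0000)
after link 3: o_3 = (-2.1213, -2.1213, 10.0000)
after link 4: o_4 = (2.5000, -2.5000, 6.4645)

2.500 -2.500 6.464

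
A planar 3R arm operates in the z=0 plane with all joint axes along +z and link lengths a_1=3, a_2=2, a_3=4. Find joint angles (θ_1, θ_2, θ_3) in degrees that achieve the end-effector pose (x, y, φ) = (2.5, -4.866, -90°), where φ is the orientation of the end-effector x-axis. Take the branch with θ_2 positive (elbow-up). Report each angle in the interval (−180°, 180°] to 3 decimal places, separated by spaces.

-60.000 120.000 -150.001

wrist centre = target − a_3·(cos φ, sin φ) = (2.5000, -0.8660)
cos θ_2 = (7.0000−3²−2²)/(2·3·2) = -0.5000; θ_2 = 120.0002° (elbow-up)
β = atan2(-0.8660,2.5000) = -19.1061°; ψ = atan2(1.7320,2.0000) = 40.8934°
θ_1 = β − ψ = -59.9995°
θ_3 = φ − θ_1 − θ_2 = -150.0007° (wrapped to (-180°,180°])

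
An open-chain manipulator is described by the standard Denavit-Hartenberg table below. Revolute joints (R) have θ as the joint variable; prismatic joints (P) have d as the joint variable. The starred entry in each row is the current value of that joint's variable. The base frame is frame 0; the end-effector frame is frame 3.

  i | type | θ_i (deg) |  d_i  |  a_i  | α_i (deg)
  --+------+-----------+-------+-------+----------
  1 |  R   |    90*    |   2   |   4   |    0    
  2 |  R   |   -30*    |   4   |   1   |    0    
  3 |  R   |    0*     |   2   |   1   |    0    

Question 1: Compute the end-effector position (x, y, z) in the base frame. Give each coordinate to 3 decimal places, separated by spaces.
after link 1: o_1 = (0.0000, 4.0000, 2.0000)
after link 2: o_2 = (0.5000, 4.8660, 6.0000)
after link 3: o_3 = (1.0000, 5.7321, 8.0000)

1.000 5.732 8.000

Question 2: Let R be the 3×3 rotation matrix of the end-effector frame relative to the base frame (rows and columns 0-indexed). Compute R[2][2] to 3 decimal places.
End-effector z-axis (col 2 of R) = (0.0000,0.0000,1.0000)
R[2][2] = 1.0000

1.000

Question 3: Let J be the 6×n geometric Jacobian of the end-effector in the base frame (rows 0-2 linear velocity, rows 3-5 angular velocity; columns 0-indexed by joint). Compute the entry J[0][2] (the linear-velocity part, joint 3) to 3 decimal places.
-0.866

axis z_2 = (0.0000,0.0000,1.0000); lever o_n−o_2 = (0.5000,0.8660,2.0000)
cross product → J_v[:, 2] = (-0.8660,0.5000,0.0000)
J_ω[:, 2] = z_2
entry J[0][2] = -0.8660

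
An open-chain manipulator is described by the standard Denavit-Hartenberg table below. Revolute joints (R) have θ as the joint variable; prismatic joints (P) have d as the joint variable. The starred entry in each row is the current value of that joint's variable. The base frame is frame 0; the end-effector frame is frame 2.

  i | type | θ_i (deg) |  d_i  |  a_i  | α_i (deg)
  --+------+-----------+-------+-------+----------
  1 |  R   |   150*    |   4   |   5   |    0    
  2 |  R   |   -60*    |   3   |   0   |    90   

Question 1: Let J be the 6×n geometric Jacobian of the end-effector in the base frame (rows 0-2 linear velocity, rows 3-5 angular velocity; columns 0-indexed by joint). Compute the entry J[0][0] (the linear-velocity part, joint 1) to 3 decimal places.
axis z_0 = ẑ; lever o_n−o_0 = (-4.3301,2.5000,7.0000)
cross product → J_v[:, 0] = (-2.5000,-4.3301,0.0000)
J_ω[:, 0] = z_0
entry J[0][0] = -2.5000

-2.500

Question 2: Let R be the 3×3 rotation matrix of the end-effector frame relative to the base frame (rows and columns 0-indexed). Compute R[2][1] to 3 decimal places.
1.000

End-effector y-axis (col 1 of R) = (-0.0000,-0.0000,1.0000)
R[2][1] = 1.0000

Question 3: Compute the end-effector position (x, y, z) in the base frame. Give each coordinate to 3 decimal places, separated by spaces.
after link 1: o_1 = (-4.3301, 2.5000, 4.0000)
after link 2: o_2 = (-4.3301, 2.5000, 7.0000)

-4.330 2.500 7.000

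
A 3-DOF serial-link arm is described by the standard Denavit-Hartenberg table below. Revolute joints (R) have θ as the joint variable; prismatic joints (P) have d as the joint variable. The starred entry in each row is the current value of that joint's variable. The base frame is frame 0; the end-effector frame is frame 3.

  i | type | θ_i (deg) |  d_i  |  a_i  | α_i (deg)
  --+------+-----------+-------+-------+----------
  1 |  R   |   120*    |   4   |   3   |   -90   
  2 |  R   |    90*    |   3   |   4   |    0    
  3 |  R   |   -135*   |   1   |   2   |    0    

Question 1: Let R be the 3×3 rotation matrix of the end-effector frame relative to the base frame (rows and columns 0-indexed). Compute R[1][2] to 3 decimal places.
End-effector z-axis (col 2 of R) = (-0.8660,-0.5000,0.0000)
R[1][2] = -0.5000

-0.500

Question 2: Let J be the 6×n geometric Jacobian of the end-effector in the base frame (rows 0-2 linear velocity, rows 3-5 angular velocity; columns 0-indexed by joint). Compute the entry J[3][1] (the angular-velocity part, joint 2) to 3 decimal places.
-0.866

axis z_1 = (-0.8660,-0.5000,0.0000); lever o_n−o_1 = (-4.1712,-0.7753,-2.5858)
cross product → J_v[:, 1] = (1.2929,-2.2394,-1.4142)
J_ω[:, 1] = z_1
entry J[3][1] = -0.8660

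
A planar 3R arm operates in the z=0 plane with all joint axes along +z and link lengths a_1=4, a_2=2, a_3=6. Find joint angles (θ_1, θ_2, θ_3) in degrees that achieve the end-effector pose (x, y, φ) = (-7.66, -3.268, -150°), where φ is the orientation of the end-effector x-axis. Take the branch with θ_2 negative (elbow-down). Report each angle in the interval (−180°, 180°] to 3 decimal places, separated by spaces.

wrist centre = target − a_3·(cos φ, sin φ) = (-2.4638, -0.2680)
cos θ_2 = (6.1424−4²−2²)/(2·4·2) = -0.8661; θ_2 = -150.0088° (elbow-down)
β = atan2(-0.2680,-2.4638) = -173.7922°; ψ = atan2(-0.9997,2.2678) = -23.7898°
θ_1 = β − ψ = -150.0024°
θ_3 = φ − θ_1 − θ_2 = 150.0112° (wrapped to (-180°,180°])

-150.002 -150.009 150.011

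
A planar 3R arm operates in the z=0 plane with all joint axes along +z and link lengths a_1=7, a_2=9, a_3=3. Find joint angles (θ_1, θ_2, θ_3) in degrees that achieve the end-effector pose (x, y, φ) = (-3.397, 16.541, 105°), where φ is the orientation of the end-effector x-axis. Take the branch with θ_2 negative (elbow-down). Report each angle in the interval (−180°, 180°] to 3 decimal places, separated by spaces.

wrist centre = target − a_3·(cos φ, sin φ) = (-2.6205, 13.6432)
cos θ_2 = (193.0048−7²−9²)/(2·7·9) = 0.5000; θ_2 = -59.9975° (elbow-down)
β = atan2(13.6432,-2.6205) = 100.8728°; ψ = atan2(-7.7940,11.5003) = -34.1264°
θ_1 = β − ψ = 134.9991°
θ_3 = φ − θ_1 − θ_2 = 29.9984° (wrapped to (-180°,180°])

134.999 -59.997 29.998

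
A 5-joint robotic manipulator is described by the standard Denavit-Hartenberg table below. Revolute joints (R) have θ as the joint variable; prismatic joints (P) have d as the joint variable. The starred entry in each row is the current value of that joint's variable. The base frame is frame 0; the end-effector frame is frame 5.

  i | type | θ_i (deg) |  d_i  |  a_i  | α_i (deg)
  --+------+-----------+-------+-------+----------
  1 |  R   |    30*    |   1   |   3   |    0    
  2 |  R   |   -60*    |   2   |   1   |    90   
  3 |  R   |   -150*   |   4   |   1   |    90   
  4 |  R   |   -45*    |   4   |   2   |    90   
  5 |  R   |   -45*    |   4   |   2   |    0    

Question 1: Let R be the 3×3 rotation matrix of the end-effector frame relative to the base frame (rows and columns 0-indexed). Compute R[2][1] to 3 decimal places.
0.362

End-effector y-axis (col 1 of R) = (-0.4312,0.8263,0.3624)
R[2][1] = 0.3624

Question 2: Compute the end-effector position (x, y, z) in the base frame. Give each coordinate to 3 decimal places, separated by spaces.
after link 1: o_1 = (2.5981, 1.5000, 1.0000)
after link 2: o_2 = (3.4641, 1.0000, 3.0000)
after link 3: o_3 = (0.7141, -2.0311, 2.5000)
after link 4: o_4 = (-1.3715, 0.8060, 5.2570)
after link 5: o_5 = (2.5264, 2.9763, 4.9465)

2.526 2.976 4.946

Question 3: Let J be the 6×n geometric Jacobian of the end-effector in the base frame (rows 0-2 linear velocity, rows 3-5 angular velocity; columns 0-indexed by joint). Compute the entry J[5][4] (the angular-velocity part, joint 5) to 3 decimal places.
0.354

axis z_4 = (0.8839,0.3062,0.3536); lever o_n−o_4 = (3.8979,2.1702,-0.3105)
cross product → J_v[:, 4] = (-0.8624,1.6526,0.7247)
J_ω[:, 4] = z_4
entry J[5][4] = 0.3536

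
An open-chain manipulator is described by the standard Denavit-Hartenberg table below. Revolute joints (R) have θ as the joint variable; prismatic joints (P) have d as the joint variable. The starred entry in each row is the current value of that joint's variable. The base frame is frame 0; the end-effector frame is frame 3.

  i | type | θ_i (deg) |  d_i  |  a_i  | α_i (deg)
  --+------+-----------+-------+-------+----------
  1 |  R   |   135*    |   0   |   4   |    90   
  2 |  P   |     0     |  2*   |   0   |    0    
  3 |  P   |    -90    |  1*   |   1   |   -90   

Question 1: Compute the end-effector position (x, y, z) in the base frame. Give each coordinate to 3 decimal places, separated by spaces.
-0.707 4.950 -1.000

after link 1: o_1 = (-2.8284, 2.8284, 0.0000)
after link 2: o_2 = (-1.4142, 4.2426, 0.0000)
after link 3: o_3 = (-0.7071, 4.9497, -1.0000)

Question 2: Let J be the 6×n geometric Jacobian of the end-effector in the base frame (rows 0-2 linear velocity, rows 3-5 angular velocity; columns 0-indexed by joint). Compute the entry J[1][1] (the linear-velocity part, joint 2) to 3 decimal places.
0.707

prismatic axis z_1 = (0.7071,0.7071,0.0000)
J_v[:, 1] = z_1; J_ω[:, 1] = (0,0,0)
entry J[1][1] = 0.7071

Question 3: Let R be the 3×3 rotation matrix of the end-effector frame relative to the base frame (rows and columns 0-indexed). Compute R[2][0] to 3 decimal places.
End-effector x-axis (col 0 of R) = (0.0000,0.0000,-1.0000)
R[2][0] = -1.0000

-1.000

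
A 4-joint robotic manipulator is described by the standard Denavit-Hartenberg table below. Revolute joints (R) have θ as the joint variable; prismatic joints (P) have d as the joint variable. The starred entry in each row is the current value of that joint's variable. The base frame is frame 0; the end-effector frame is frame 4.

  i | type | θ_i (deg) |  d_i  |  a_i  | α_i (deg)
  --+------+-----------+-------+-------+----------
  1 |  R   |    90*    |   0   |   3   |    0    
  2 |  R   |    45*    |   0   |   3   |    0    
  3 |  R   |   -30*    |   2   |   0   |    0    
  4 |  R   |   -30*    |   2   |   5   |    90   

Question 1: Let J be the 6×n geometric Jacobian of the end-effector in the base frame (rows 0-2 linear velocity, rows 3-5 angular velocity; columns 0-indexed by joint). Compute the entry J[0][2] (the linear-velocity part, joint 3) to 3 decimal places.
axis z_2 = (0.0000,0.0000,1.0000); lever o_n−o_2 = (1.2941,4.8296,4.0000)
cross product → J_v[:, 2] = (-4.8296,1.2941,0.0000)
J_ω[:, 2] = z_2
entry J[0][2] = -4.8296

-4.830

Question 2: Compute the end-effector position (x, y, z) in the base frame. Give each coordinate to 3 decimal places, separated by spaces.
after link 1: o_1 = (0.0000, 3.0000, 0.0000)
after link 2: o_2 = (-2.1213, 5.1213, 0.0000)
after link 3: o_3 = (-2.1213, 5.1213, 2.0000)
after link 4: o_4 = (-0.8272, 9.9509, 4.0000)

-0.827 9.951 4.000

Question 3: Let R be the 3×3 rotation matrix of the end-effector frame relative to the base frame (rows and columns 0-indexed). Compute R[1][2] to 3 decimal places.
-0.259

End-effector z-axis (col 2 of R) = (0.9659,-0.2588,0.0000)
R[1][2] = -0.2588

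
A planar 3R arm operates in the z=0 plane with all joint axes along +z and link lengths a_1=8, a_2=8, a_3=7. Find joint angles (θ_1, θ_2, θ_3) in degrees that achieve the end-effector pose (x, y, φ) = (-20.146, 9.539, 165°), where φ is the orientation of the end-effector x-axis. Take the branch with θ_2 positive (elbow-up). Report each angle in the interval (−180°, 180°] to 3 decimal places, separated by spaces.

wrist centre = target − a_3·(cos φ, sin φ) = (-13.3845, 7.7273)
cos θ_2 = (238.8560−8²−8²)/(2·8·8) = 0.8661; θ_2 = 29.9957° (elbow-up)
β = atan2(7.7273,-13.3845) = 150.0009°; ψ = atan2(3.9995,14.9285) = 14.9979°
θ_1 = β − ψ = 135.0031°
θ_3 = φ − θ_1 − θ_2 = 0.0012° (wrapped to (-180°,180°])

135.003 29.996 0.001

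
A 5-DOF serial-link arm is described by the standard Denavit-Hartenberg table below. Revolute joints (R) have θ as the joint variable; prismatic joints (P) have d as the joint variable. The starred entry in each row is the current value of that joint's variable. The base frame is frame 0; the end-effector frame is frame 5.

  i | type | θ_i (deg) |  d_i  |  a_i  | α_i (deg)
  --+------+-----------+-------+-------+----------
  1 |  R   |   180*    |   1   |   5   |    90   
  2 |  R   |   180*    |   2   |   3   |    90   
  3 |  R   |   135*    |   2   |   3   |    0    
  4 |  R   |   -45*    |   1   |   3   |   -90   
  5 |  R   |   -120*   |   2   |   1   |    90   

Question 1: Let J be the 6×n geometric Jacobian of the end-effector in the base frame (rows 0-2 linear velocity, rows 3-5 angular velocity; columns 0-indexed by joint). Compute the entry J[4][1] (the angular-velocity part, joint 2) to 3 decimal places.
axis z_1 = (0.0000,1.0000,0.0000); lever o_n−o_1 = (-1.1213,6.6213,3.8660)
cross product → J_v[:, 1] = (3.8660,-0.0000,1.1213)
J_ω[:, 1] = z_1
entry J[4][1] = 1.0000

1.000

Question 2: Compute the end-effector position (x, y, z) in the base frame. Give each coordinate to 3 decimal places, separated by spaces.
after link 1: o_1 = (-5.0000, 0.0000, 1.0000)
after link 2: o_2 = (-2.0000, 2.0000, 1.0000)
after link 3: o_3 = (-4.1213, 4.1213, 3.0000)
after link 4: o_4 = (-4.1213, 7.1213, 4.0000)
after link 5: o_5 = (-6.1213, 6.6213, 4.8660)

-6.121 6.621 4.866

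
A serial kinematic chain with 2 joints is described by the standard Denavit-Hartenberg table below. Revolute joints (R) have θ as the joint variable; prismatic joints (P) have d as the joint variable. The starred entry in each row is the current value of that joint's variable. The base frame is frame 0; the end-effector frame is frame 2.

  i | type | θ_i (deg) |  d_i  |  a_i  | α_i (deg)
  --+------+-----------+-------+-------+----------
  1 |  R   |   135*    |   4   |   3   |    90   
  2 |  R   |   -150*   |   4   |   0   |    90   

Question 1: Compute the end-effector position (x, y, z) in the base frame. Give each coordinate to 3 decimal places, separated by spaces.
0.707 4.950 4.000

after link 1: o_1 = (-2.1213, 2.1213, 4.0000)
after link 2: o_2 = (0.7071, 4.9497, 4.0000)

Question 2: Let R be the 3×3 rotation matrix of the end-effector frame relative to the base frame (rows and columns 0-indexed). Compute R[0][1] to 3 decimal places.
0.707

End-effector y-axis (col 1 of R) = (0.7071,0.7071,0.0000)
R[0][1] = 0.7071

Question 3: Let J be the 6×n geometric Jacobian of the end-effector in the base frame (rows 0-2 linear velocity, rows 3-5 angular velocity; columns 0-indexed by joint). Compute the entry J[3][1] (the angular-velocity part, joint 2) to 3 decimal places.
axis z_1 = (0.7071,0.7071,0.0000); lever o_n−o_1 = (2.8284,2.8284,0.0000)
cross product → J_v[:, 1] = (-0.0000,0.0000,0.0000)
J_ω[:, 1] = z_1
entry J[3][1] = 0.7071

0.707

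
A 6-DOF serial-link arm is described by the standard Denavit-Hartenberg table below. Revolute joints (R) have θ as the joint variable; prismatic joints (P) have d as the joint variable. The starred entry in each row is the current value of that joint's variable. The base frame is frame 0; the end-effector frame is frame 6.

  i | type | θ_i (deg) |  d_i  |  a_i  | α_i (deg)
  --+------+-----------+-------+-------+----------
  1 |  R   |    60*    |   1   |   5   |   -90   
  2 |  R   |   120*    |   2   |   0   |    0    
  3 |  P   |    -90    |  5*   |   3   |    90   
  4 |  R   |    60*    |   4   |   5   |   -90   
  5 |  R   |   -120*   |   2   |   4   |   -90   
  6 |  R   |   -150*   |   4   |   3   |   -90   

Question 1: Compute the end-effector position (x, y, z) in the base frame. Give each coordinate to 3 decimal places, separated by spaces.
-7.429 18.078 5.322

after link 1: o_1 = (2.5000, 4.3301, 1.0000)
after link 2: o_2 = (0.7679, 5.3301, 1.0000)
after link 3: o_3 = (-2.2631, 10.0801, -0.5000)
after link 4: o_4 = (-3.9306, 15.8522, 1.7141)
after link 5: o_5 = (-3.6136, 14.9372, 6.0801)
after link 6: o_6 = (-7.4292, 18.0783, 5.3224)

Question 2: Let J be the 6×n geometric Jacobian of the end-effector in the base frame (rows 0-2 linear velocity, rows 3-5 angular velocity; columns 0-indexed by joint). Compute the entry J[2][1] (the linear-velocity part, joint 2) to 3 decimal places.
-6.942

axis z_1 = (-0.8660,0.5000,0.0000); lever o_n−o_1 = (-9.9292,13.7482,4.3224)
cross product → J_v[:, 1] = (2.1612,3.7433,-6.9417)
J_ω[:, 1] = z_1
entry J[2][1] = -6.9417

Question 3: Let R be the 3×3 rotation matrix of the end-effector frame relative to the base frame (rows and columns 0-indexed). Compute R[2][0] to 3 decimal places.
End-effector x-axis (col 0 of R) = (-0.8225,-0.1746,-0.5413)
R[2][0] = -0.5413

-0.541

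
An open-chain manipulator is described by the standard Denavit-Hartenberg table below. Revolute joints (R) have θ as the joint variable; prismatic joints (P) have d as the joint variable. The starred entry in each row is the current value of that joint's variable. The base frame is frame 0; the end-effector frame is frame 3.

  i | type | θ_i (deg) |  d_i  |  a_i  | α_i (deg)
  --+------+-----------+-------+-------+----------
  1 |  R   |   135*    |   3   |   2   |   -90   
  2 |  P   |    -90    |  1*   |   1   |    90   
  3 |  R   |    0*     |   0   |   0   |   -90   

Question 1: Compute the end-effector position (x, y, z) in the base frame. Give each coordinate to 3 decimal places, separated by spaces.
after link 1: o_1 = (-1.4142, 1.4142, 3.0000)
after link 2: o_2 = (-2.1213, 0.7071, 4.0000)
after link 3: o_3 = (-2.1213, 0.7071, 4.0000)

-2.121 0.707 4.000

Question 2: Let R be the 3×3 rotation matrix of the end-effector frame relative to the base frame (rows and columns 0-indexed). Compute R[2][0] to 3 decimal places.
1.000

End-effector x-axis (col 0 of R) = (0.0000,0.0000,1.0000)
R[2][0] = 1.0000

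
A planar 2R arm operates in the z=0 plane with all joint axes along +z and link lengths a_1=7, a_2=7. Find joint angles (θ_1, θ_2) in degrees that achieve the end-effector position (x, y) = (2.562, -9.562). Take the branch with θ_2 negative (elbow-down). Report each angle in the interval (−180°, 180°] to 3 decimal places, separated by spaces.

cos θ_2 = (97.9957−7²−7²)/(2·7·7) = -0.0000; θ_2 = -90.0025° (elbow-down)
β = atan2(-9.5620,2.5620) = -75.0007°; ψ = atan2(-7.0000,6.9997) = -45.0013°
θ_1 = β − ψ = -29.9995°

-29.999 -90.003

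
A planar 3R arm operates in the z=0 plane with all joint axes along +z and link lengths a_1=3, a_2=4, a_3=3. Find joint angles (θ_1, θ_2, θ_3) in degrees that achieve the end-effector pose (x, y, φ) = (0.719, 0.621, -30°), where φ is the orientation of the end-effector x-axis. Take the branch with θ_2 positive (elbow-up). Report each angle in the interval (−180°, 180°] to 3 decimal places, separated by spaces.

45.011 135.000 149.990

wrist centre = target − a_3·(cos φ, sin φ) = (-1.8791, 2.1210)
cos θ_2 = (8.0296−3²−4²)/(2·3·4) = -0.7071; θ_2 = 134.9996° (elbow-up)
β = atan2(2.1210,-1.8791) = 131.5390°; ψ = atan2(2.8284,0.1716) = 86.5283°
θ_1 = β − ψ = 45.0107°
θ_3 = φ − θ_1 − θ_2 = 149.9897° (wrapped to (-180°,180°])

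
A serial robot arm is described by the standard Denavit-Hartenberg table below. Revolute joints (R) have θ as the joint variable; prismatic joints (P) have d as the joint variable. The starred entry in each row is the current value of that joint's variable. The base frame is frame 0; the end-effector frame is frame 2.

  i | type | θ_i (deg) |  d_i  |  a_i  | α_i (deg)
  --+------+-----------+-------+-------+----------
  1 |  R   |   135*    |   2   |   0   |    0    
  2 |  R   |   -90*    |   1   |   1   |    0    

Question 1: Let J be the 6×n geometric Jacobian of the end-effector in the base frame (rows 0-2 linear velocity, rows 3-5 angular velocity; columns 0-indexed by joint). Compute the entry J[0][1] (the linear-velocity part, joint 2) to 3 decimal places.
-0.707

axis z_1 = (0.0000,0.0000,1.0000); lever o_n−o_1 = (0.7071,0.7071,1.0000)
cross product → J_v[:, 1] = (-0.7071,0.7071,0.0000)
J_ω[:, 1] = z_1
entry J[0][1] = -0.7071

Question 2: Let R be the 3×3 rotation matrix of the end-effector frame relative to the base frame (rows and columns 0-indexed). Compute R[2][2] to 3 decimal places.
1.000

End-effector z-axis (col 2 of R) = (0.0000,0.0000,1.0000)
R[2][2] = 1.0000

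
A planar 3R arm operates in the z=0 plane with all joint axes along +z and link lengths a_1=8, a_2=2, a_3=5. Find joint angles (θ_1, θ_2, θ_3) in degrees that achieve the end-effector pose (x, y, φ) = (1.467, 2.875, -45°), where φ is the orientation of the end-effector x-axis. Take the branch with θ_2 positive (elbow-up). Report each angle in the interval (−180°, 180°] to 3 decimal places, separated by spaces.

wrist centre = target − a_3·(cos φ, sin φ) = (-2.0685, 6.4105)
cos θ_2 = (45.3738−8²−2²)/(2·8·2) = -0.7071; θ_2 = 134.9970° (elbow-up)
β = atan2(6.4105,-2.0685) = 107.8837°; ψ = atan2(1.4143,6.5859) = 12.1200°
θ_1 = β − ψ = 95.7637°
θ_3 = φ − θ_1 − θ_2 = 84.2393° (wrapped to (-180°,180°])

95.764 134.997 84.239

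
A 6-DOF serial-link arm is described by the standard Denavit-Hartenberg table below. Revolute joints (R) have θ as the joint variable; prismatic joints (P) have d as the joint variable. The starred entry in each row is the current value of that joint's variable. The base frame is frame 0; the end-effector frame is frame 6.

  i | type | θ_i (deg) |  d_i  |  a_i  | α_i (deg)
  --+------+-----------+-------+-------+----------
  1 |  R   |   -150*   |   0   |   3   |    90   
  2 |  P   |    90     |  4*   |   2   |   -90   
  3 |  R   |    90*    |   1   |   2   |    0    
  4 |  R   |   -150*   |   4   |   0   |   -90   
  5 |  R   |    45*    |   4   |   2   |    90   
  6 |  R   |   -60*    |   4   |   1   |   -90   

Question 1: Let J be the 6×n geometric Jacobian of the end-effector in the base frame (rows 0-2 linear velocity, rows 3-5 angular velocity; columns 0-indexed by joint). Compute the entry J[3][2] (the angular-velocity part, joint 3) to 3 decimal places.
axis z_2 = (0.8660,0.5000,0.0000); lever o_n−o_2 = (5.0420,3.3884,5.0122)
cross product → J_v[:, 2] = (2.5061,-4.3407,0.4134)
J_ω[:, 2] = z_2
entry J[3][2] = 0.8660

0.866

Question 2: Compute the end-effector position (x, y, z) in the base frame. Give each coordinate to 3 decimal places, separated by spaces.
0.444 5.352 7.012

after link 1: o_1 = (-2.5981, -1.5000, 0.0000)
after link 2: o_2 = (-4.5981, 1.9641, 2.0000)
after link 3: o_3 = (-2.7321, 0.7321, 2.0000)
after link 4: o_4 = (0.7321, 2.7321, 2.0000)
after link 5: o_5 = (-0.1051, 1.3536, 6.1712)
after link 6: o_6 = (0.4439, 5.3525, 7.0122)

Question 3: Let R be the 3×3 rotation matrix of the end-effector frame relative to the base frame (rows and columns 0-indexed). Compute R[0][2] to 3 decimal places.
-0.670

End-effector z-axis (col 2 of R) = (-0.6705,-0.0634,0.7392)
R[0][2] = -0.6705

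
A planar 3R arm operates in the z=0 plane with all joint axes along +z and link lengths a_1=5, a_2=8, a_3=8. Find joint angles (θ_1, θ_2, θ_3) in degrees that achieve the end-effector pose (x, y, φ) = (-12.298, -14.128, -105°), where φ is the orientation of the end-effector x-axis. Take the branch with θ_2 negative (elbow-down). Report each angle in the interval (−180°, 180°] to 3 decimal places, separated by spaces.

-120.000 -45.000 60.001

wrist centre = target − a_3·(cos φ, sin φ) = (-10.2274, -6.4006)
cos θ_2 = (145.5683−5²−8²)/(2·5·8) = 0.7071; θ_2 = -45.0003° (elbow-down)
β = atan2(-6.4006,-10.2274) = -147.9606°; ψ = atan2(-5.6569,10.6568) = -27.9604°
θ_1 = β − ψ = -120.0003°
θ_3 = φ − θ_1 − θ_2 = 60.0005° (wrapped to (-180°,180°])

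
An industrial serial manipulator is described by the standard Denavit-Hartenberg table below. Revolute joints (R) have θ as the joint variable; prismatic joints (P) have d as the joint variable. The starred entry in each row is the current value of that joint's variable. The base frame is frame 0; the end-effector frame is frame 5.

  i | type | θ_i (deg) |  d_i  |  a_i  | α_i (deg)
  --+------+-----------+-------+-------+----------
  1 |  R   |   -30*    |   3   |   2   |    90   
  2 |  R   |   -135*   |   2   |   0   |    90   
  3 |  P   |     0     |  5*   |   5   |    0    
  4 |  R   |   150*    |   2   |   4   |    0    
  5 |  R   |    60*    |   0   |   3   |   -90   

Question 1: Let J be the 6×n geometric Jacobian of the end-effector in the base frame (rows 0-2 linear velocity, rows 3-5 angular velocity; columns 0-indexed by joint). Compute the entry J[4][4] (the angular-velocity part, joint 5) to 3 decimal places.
axis z_4 = (-0.6124,0.3536,0.7071); lever o_n−o_4 = (2.3410,0.3805,1.8371)
cross product → J_v[:, 4] = (0.3805,2.7803,-1.0607)
J_ω[:, 4] = z_4
entry J[4][4] = 0.3536

0.354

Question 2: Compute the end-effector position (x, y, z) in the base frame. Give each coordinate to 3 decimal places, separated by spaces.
-3.154 -1.066 8.701

after link 1: o_1 = (1.7321, -1.0000, 3.0000)
after link 2: o_2 = (0.7321, -2.7321, 3.0000)
after link 3: o_3 = (-5.3917, 0.8035, 3.0000)
after link 4: o_4 = (-5.4951, -1.4462, 6.8637)
after link 5: o_5 = (-3.1541, -1.0657, 8.7008)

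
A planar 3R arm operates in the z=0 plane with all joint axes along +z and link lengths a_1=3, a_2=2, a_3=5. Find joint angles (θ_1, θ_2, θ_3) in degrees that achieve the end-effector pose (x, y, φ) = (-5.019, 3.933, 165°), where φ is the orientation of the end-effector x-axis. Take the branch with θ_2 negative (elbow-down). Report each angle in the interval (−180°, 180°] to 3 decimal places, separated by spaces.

134.998 -120.002 150.004

wrist centre = target − a_3·(cos φ, sin φ) = (-0.1894, 2.6389)
cos θ_2 = (6.9997−3²−2²)/(2·3·2) = -0.5000; θ_2 = -120.0018° (elbow-down)
β = atan2(2.6389,-0.1894) = 94.1046°; ψ = atan2(-1.7320,1.9999) = -40.8936°
θ_1 = β − ψ = 134.9982°
θ_3 = φ − θ_1 − θ_2 = 150.0035° (wrapped to (-180°,180°])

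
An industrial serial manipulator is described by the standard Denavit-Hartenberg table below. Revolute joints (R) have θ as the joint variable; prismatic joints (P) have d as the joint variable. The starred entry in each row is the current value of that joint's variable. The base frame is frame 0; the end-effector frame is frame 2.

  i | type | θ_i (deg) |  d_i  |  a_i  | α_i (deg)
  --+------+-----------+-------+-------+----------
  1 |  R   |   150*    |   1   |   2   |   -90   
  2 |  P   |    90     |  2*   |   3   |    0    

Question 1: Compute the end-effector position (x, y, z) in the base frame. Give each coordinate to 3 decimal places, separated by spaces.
-2.732 -0.732 -2.000

after link 1: o_1 = (-1.7321, 1.0000, 1.0000)
after link 2: o_2 = (-2.7321, -0.7321, -2.0000)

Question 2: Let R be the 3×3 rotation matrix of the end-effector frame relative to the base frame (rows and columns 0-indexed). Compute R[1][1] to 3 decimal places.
-0.500

End-effector y-axis (col 1 of R) = (0.8660,-0.5000,-0.0000)
R[1][1] = -0.5000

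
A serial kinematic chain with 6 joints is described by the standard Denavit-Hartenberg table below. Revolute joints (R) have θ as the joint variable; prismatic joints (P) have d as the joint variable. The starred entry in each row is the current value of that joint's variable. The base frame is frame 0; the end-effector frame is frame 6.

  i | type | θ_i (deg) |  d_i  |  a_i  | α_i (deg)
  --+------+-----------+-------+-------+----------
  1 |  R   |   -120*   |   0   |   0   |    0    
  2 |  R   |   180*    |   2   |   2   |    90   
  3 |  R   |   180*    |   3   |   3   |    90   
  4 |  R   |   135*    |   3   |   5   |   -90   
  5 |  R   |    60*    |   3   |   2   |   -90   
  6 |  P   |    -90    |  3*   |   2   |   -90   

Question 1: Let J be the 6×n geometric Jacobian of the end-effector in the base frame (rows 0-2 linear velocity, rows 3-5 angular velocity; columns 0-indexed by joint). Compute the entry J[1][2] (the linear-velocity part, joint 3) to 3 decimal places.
axis z_2 = (0.8660,-0.5000,0.0000); lever o_n−o_2 = (3.0900,1.6120,-0.2321)
cross product → J_v[:, 2] = (0.1160,0.2010,2.9411)
J_ω[:, 2] = z_2
entry J[1][2] = 0.2010

0.201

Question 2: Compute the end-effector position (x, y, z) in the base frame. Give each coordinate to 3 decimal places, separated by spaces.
after link 1: o_1 = (0.0000, 0.0000, 0.0000)
after link 2: o_2 = (1.0000, 1.7321, 2.0000)
after link 3: o_3 = (2.0981, -2.3660, 2.0000)
after link 4: o_4 = (6.9277, -1.0719, 5.0000)
after link 5: o_5 = (7.1172, 2.0847, 3.2679)
after link 6: o_6 = (4.0900, 3.3441, 1.7679)

4.090 3.344 1.768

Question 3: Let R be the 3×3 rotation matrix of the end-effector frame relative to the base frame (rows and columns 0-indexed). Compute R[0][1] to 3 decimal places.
End-effector y-axis (col 1 of R) = (0.8365,0.2241,0.5000)
R[0][1] = 0.8365

0.837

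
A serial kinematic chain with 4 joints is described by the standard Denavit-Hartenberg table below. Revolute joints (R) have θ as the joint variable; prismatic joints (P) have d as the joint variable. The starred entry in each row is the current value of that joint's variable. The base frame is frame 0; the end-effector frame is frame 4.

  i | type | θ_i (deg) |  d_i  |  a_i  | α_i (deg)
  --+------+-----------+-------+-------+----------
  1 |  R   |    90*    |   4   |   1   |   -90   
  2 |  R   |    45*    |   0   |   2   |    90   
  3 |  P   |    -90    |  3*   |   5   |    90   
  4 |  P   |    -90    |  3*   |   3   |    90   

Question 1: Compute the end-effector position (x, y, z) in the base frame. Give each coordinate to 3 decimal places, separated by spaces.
5.000 0.293 4.707

after link 1: o_1 = (0.0000, 1.0000, 4.0000)
after link 2: o_2 = (0.0000, 2.4142, 2.5858)
after link 3: o_3 = (5.0000, 4.5355, 4.7071)
after link 4: o_4 = (5.0000, 0.2929, 4.7071)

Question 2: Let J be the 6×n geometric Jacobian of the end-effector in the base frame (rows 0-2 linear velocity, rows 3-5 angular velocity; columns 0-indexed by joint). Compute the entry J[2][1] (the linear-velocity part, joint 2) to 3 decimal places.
axis z_1 = (-1.0000,0.0000,0.0000); lever o_n−o_1 = (5.0000,-0.7071,0.7071)
cross product → J_v[:, 1] = (0.0000,0.7071,0.7071)
J_ω[:, 1] = z_1
entry J[2][1] = 0.7071

0.707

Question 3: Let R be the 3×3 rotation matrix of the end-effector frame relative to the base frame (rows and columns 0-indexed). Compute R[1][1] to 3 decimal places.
-0.707

End-effector y-axis (col 1 of R) = (0.0000,-0.7071,0.7071)
R[1][1] = -0.7071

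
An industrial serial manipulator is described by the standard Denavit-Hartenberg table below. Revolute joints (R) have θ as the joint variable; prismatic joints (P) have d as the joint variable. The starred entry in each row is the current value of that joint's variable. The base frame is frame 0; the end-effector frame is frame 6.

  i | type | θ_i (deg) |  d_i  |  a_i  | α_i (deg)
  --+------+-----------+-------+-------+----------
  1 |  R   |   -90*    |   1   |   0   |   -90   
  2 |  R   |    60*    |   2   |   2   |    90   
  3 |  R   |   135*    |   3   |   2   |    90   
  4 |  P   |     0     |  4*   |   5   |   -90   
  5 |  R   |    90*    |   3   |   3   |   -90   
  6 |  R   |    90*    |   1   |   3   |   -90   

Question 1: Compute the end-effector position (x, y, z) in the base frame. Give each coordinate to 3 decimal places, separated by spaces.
after link 1: o_1 = (0.0000, 0.0000, 1.0000)
after link 2: o_2 = (2.0000, -1.0000, -0.7321)
after link 3: o_3 = (3.4142, -2.8910, 1.9927)
after link 4: o_4 = (9.7782, -2.5374, 2.6051)
after link 5: o_5 = (7.6569, -4.0748, 5.9422)
after link 6: o_6 = (6.9497, -1.8303, 3.8298)

6.950 -1.830 3.830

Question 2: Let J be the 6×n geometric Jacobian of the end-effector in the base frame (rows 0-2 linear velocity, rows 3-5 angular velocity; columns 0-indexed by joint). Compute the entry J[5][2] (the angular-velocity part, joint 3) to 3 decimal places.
axis z_2 = (0.0000,-0.8660,0.5000); lever o_n−o_2 = (4.9497,-0.8303,4.5619)
cross product → J_v[:, 2] = (-3.5355,2.4749,4.2866)
J_ω[:, 2] = z_2
entry J[5][2] = 0.5000

0.500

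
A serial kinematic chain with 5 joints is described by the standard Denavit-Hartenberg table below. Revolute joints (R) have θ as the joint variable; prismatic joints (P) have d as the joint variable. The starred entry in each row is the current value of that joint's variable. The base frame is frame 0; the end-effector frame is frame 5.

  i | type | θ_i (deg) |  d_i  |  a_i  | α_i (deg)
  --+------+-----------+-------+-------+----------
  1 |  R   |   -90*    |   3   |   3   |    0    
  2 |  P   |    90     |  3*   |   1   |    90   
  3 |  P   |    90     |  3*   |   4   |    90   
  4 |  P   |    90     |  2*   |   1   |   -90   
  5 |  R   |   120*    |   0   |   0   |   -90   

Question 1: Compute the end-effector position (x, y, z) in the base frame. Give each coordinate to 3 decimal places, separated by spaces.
after link 1: o_1 = (0.0000, -3.0000, 3.0000)
after link 2: o_2 = (1.0000, -3.0000, 6.0000)
after link 3: o_3 = (1.0000, -6.0000, 10.0000)
after link 4: o_4 = (3.0000, -7.0000, 10.0000)
after link 5: o_5 = (3.0000, -7.0000, 10.0000)

3.000 -7.000 10.000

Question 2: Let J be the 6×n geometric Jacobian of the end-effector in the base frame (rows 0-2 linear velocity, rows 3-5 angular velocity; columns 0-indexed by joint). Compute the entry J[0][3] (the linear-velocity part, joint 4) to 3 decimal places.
1.000

prismatic axis z_3 = (1.0000,-0.0000,-0.0000)
J_v[:, 3] = z_3; J_ω[:, 3] = (0,0,0)
entry J[0][3] = 1.0000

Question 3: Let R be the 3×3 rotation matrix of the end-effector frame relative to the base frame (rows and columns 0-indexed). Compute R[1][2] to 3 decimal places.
0.866

End-effector z-axis (col 2 of R) = (0.5000,0.8660,-0.0000)
R[1][2] = 0.8660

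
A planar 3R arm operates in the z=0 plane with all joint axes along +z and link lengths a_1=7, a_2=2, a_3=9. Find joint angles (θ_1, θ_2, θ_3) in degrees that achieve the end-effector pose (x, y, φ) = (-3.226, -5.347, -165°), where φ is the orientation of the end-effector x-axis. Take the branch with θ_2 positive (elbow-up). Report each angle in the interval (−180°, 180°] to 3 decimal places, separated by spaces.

-44.998 120.005 119.993

wrist centre = target − a_3·(cos φ, sin φ) = (5.4673, -3.0176)
cos θ_2 = (38.9978−7²−2²)/(2·7·2) = -0.5001; θ_2 = 120.0052° (elbow-up)
β = atan2(-3.0176,5.4673) = -28.8960°; ψ = atan2(1.7320,5.9998) = 16.1017°
θ_1 = β − ψ = -44.9977°
θ_3 = φ − θ_1 − θ_2 = 119.9925° (wrapped to (-180°,180°])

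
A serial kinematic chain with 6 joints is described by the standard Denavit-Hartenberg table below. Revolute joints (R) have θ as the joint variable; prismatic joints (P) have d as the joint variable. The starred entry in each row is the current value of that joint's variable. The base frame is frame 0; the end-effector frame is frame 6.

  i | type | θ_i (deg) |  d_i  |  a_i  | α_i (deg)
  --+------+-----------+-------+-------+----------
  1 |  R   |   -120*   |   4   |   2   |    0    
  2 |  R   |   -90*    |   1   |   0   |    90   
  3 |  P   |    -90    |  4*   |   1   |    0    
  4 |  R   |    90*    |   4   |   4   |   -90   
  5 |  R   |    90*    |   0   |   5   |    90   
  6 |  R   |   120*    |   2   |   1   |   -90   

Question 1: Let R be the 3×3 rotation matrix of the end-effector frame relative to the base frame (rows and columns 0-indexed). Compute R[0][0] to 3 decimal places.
0.250

End-effector x-axis (col 0 of R) = (0.2500,0.4330,0.8660)
R[0][0] = 0.2500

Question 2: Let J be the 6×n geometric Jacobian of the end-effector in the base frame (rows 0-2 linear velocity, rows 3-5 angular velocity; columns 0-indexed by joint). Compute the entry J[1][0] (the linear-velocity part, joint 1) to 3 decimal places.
axis z_0 = ẑ; lever o_n−o_0 = (-4.4462,4.2990,4.8660)
cross product → J_v[:, 0] = (-4.2990,-4.4462,0.0000)
J_ω[:, 0] = z_0
entry J[1][0] = -4.4462

-4.446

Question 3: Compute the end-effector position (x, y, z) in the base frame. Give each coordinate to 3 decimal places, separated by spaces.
after link 1: o_1 = (-1.0000, -1.7321, 4.0000)
after link 2: o_2 = (-1.0000, -1.7321, 5.0000)
after link 3: o_3 = (1.0000, 1.7321, 4.0000)
after link 4: o_4 = (-0.4641, 7.1962, 4.0000)
after link 5: o_5 = (-2.9641, 2.8660, 4.0000)
after link 6: o_6 = (-4.4462, 4.2990, 4.8660)

-4.446 4.299 4.866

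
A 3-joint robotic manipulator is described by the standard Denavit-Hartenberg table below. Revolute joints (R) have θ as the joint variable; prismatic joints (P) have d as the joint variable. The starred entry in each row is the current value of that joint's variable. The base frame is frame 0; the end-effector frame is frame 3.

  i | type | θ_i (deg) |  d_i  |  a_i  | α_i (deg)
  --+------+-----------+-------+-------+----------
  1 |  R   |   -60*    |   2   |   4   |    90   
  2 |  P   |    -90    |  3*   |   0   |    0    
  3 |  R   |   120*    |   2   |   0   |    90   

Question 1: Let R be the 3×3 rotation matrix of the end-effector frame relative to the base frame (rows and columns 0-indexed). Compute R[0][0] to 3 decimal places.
0.433

End-effector x-axis (col 0 of R) = (0.4330,-0.7500,0.5000)
R[0][0] = 0.4330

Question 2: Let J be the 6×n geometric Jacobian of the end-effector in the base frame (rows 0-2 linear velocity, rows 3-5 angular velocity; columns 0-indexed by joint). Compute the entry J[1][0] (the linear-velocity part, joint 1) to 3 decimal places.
axis z_0 = ẑ; lever o_n−o_0 = (-2.3301,-5.9641,2.0000)
cross product → J_v[:, 0] = (5.9641,-2.3301,0.0000)
J_ω[:, 0] = z_0
entry J[1][0] = -2.3301

-2.330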